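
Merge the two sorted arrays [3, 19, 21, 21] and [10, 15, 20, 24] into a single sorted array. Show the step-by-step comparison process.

Merging process:

Compare 3 vs 10: take 3 from left. Merged: [3]
Compare 19 vs 10: take 10 from right. Merged: [3, 10]
Compare 19 vs 15: take 15 from right. Merged: [3, 10, 15]
Compare 19 vs 20: take 19 from left. Merged: [3, 10, 15, 19]
Compare 21 vs 20: take 20 from right. Merged: [3, 10, 15, 19, 20]
Compare 21 vs 24: take 21 from left. Merged: [3, 10, 15, 19, 20, 21]
Compare 21 vs 24: take 21 from left. Merged: [3, 10, 15, 19, 20, 21, 21]
Append remaining from right: [24]. Merged: [3, 10, 15, 19, 20, 21, 21, 24]

Final merged array: [3, 10, 15, 19, 20, 21, 21, 24]
Total comparisons: 7

The merged array is [3, 10, 15, 19, 20, 21, 21, 24], requiring 7 comparisons. The merge step runs in O(n) time where n is the total number of elements.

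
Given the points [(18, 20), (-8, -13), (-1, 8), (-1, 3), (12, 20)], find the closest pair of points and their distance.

Computing all pairwise distances among 5 points:

d((18, 20), (-8, -13)) = 42.0119
d((18, 20), (-1, 8)) = 22.4722
d((18, 20), (-1, 3)) = 25.4951
d((18, 20), (12, 20)) = 6.0
d((-8, -13), (-1, 8)) = 22.1359
d((-8, -13), (-1, 3)) = 17.4642
d((-8, -13), (12, 20)) = 38.5876
d((-1, 8), (-1, 3)) = 5.0 <-- minimum
d((-1, 8), (12, 20)) = 17.6918
d((-1, 3), (12, 20)) = 21.4009

Closest pair: (-1, 8) and (-1, 3) with distance 5.0

The closest pair is (-1, 8) and (-1, 3) with Euclidean distance 5.0. For 5 points, brute-force pairwise comparison is shown above. For large n, the divide-and-conquer algorithm (sort by x, recurse on halves, check the dividing strip) achieves O(n log n).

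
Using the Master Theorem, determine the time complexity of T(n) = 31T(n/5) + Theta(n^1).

Master Theorem for T(n) = 31T(n/5) + O(n^1):

a = 31, b = 5, c = 1
log_b(a) = log_5(31) = 2.1337

Case 1: c = 1 < log_5(31) = 2.1337
T(n) = O(n^(log_5 31))

For T(n) = 31T(n/5) + O(n^1): log_5(31) = 2.1337. This is Case 1 of the Master Theorem (c < log_b(a), work dominated by leaves), giving O(n^(log_5 31)).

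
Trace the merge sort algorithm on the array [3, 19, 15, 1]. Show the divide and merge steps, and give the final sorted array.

Merge sort trace:

Split: [3, 19, 15, 1] -> [3, 19] and [15, 1]
  Split: [3, 19] -> [3] and [19]
  Merge: [3] + [19] -> [3, 19]
  Split: [15, 1] -> [15] and [1]
  Merge: [15] + [1] -> [1, 15]
Merge: [3, 19] + [1, 15] -> [1, 3, 15, 19]

Final sorted array: [1, 3, 15, 19]

The merge sort proceeds by recursively splitting the array and merging sorted halves.
After all merges, the sorted array is [1, 3, 15, 19].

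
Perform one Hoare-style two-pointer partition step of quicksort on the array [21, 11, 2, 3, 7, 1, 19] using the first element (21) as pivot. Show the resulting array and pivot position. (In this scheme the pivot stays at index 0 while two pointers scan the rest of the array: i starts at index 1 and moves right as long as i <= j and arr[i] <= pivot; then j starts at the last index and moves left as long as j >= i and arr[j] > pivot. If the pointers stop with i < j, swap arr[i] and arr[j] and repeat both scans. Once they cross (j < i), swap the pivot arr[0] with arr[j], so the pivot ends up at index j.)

Hoare-style two-pointer partition with pivot = 21:

Initial array: [21, 11, 2, 3, 7, 1, 19]

Pointers start at i = 1, j = 6.
i ends at 7, j ends at 6: the pointers have crossed (j < i), so scanning stops.

Swap pivot arr[0] with arr[6] to place pivot at position 6: [19, 11, 2, 3, 7, 1, 21]
Pivot position: 6

After partitioning with pivot 21, the array becomes [19, 11, 2, 3, 7, 1, 21]. The pivot is placed at index 6. All elements to the left of the pivot are <= 21, and all elements to the right are > 21.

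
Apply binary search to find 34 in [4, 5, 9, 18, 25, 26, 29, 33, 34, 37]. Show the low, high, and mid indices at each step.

Binary search for 34 in [4, 5, 9, 18, 25, 26, 29, 33, 34, 37]:

lo=0, hi=9, mid=4, arr[mid]=25 -> 25 < 34, search right half
lo=5, hi=9, mid=7, arr[mid]=33 -> 33 < 34, search right half
lo=8, hi=9, mid=8, arr[mid]=34 -> Found target at index 8!

Binary search finds 34 at index 8 after 3 comparisons. The search repeatedly halves the search space by comparing with the middle element.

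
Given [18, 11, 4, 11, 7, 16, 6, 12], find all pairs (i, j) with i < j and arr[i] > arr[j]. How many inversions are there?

Finding inversions in [18, 11, 4, 11, 7, 16, 6, 12]:

(0, 1): arr[0]=18 > arr[1]=11
(0, 2): arr[0]=18 > arr[2]=4
(0, 3): arr[0]=18 > arr[3]=11
(0, 4): arr[0]=18 > arr[4]=7
(0, 5): arr[0]=18 > arr[5]=16
(0, 6): arr[0]=18 > arr[6]=6
(0, 7): arr[0]=18 > arr[7]=12
(1, 2): arr[1]=11 > arr[2]=4
(1, 4): arr[1]=11 > arr[4]=7
(1, 6): arr[1]=11 > arr[6]=6
(3, 4): arr[3]=11 > arr[4]=7
(3, 6): arr[3]=11 > arr[6]=6
(4, 6): arr[4]=7 > arr[6]=6
(5, 6): arr[5]=16 > arr[6]=6
(5, 7): arr[5]=16 > arr[7]=12

Total inversions: 15

The array has 15 inversion(s): (0,1), (0,2), (0,3), (0,4), (0,5), (0,6), (0,7), (1,2), (1,4), (1,6), (3,4), (3,6), (4,6), (5,6), (5,7). Each pair (i,j) satisfies i < j and arr[i] > arr[j].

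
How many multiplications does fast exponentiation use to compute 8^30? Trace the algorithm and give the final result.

Computing 8^30 by squaring (build up from 8^1; each line after the first costs one multiplication):

8^1 = 8
8^2 = (8^1)^2 = 8^2 = 64
8^3 = 8 * 8^2 = 8 * 64 = 512
8^6 = (8^3)^2 = 512^2 = 262144
8^7 = 8 * 8^6 = 8 * 262144 = 2097152
8^14 = (8^7)^2 = 2097152^2 = 4398046511104
8^15 = 8 * 8^14 = 8 * 4398046511104 = 35184372088832
8^30 = (8^15)^2 = 35184372088832^2 = 1237940039285380274899124224

Result: 1237940039285380274899124224
Multiplications needed: 7 (7 lines after 8^1)

8^30 = 1237940039285380274899124224. Using exponentiation by squaring, this requires 7 multiplications. The key idea: if the exponent is even, square the half-power; if odd, multiply by the base once.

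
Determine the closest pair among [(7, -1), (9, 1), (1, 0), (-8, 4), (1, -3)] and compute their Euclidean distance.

Computing all pairwise distances among 5 points:

d((7, -1), (9, 1)) = 2.8284 <-- minimum
d((7, -1), (1, 0)) = 6.0828
d((7, -1), (-8, 4)) = 15.8114
d((7, -1), (1, -3)) = 6.3246
d((9, 1), (1, 0)) = 8.0623
d((9, 1), (-8, 4)) = 17.2627
d((9, 1), (1, -3)) = 8.9443
d((1, 0), (-8, 4)) = 9.8489
d((1, 0), (1, -3)) = 3.0
d((-8, 4), (1, -3)) = 11.4018

Closest pair: (7, -1) and (9, 1) with distance 2.8284

The closest pair is (7, -1) and (9, 1) with Euclidean distance 2.8284. For 5 points, brute-force pairwise comparison is shown above. For large n, the divide-and-conquer algorithm (sort by x, recurse on halves, check the dividing strip) achieves O(n log n).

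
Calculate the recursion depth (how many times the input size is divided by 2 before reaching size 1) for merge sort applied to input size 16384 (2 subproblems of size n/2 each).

For divide and conquer with division factor 2:

Problem sizes at each level:
Level 0: 16384
Level 1: 8192
Level 2: 4096
Level 3: 2048
Level 4: 1024
Level 5: 512
Level 6: 256
Level 7: 128
Level 8: 64
Level 9: 32
Level 10: 16
Level 11: 8
Level 12: 4
Level 13: 2
Level 14: 1

The root is level 0 and the size-1 base case is level 14 (the tree spans levels 0 through 14, i.e. 15 levels counting the root), so the depth is the number of divisions: log_2(16384) = 14

The recursion tree depth is log_2(16384) = 14. At each level, the problem size is divided by 2, so it takes 14 divisions to reduce to a base case of size 1. The algorithm makes 2 recursive calls at each level.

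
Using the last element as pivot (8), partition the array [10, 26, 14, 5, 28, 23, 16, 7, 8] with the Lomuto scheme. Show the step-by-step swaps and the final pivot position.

Lomuto partition with pivot = 8:

Initial array: [10, 26, 14, 5, 28, 23, 16, 7, 8]

arr[0]=10 > 8: no swap
arr[1]=26 > 8: no swap
arr[2]=14 > 8: no swap
arr[3]=5 <= 8: swap with position 0, array becomes [5, 26, 14, 10, 28, 23, 16, 7, 8]
arr[4]=28 > 8: no swap
arr[5]=23 > 8: no swap
arr[6]=16 > 8: no swap
arr[7]=7 <= 8: swap with position 1, array becomes [5, 7, 14, 10, 28, 23, 16, 26, 8]

Place pivot at position 2: [5, 7, 8, 10, 28, 23, 16, 26, 14]
Pivot position: 2

After partitioning with pivot 8, the array becomes [5, 7, 8, 10, 28, 23, 16, 26, 14]. The pivot is placed at index 2. All elements to the left of the pivot are <= 8, and all elements to the right are > 8.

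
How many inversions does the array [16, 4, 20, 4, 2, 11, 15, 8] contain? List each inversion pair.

Finding inversions in [16, 4, 20, 4, 2, 11, 15, 8]:

(0, 1): arr[0]=16 > arr[1]=4
(0, 3): arr[0]=16 > arr[3]=4
(0, 4): arr[0]=16 > arr[4]=2
(0, 5): arr[0]=16 > arr[5]=11
(0, 6): arr[0]=16 > arr[6]=15
(0, 7): arr[0]=16 > arr[7]=8
(1, 4): arr[1]=4 > arr[4]=2
(2, 3): arr[2]=20 > arr[3]=4
(2, 4): arr[2]=20 > arr[4]=2
(2, 5): arr[2]=20 > arr[5]=11
(2, 6): arr[2]=20 > arr[6]=15
(2, 7): arr[2]=20 > arr[7]=8
(3, 4): arr[3]=4 > arr[4]=2
(5, 7): arr[5]=11 > arr[7]=8
(6, 7): arr[6]=15 > arr[7]=8

Total inversions: 15

The array has 15 inversion(s): (0,1), (0,3), (0,4), (0,5), (0,6), (0,7), (1,4), (2,3), (2,4), (2,5), (2,6), (2,7), (3,4), (5,7), (6,7). Each pair (i,j) satisfies i < j and arr[i] > arr[j].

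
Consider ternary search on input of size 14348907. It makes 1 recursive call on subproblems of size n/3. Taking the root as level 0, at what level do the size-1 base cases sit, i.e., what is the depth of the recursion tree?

For divide and conquer with division factor 3:

Problem sizes at each level:
Level 0: 14348907
Level 1: 4782969
Level 2: 1594323
Level 3: 531441
Level 4: 177147
Level 5: 59049
Level 6: 19683
Level 7: 6561
Level 8: 2187
Level 9: 729
Level 10: 243
Level 11: 81
Level 12: 27
Level 13: 9
Level 14: 3
Level 15: 1

The root is level 0 and the size-1 base case is level 15 (the tree spans levels 0 through 15, i.e. 16 levels counting the root), so the depth is the number of divisions: log_3(14348907) = 15

The recursion tree depth is log_3(14348907) = 15. At each level, the problem size is divided by 3, so it takes 15 divisions to reduce to a base case of size 1. The algorithm makes 1 recursive call at each level.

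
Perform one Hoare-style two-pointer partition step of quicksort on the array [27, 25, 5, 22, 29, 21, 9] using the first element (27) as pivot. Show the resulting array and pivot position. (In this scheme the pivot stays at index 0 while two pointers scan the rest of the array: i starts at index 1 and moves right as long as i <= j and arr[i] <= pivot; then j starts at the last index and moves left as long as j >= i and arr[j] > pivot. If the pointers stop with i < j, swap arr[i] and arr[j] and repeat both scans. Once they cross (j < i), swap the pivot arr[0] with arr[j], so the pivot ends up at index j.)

Hoare-style two-pointer partition with pivot = 27:

Initial array: [27, 25, 5, 22, 29, 21, 9]

Pointers start at i = 1, j = 6.
i stops at index 4 (arr[4]=29 > 27), j stops at index 6 (arr[6]=9 <= 27): swap arr[4] and arr[6], array becomes [27, 25, 5, 22, 9, 21, 29]
i ends at 6, j ends at 5: the pointers have crossed (j < i), so scanning stops.

Swap pivot arr[0] with arr[5] to place pivot at position 5: [21, 25, 5, 22, 9, 27, 29]
Pivot position: 5

After partitioning with pivot 27, the array becomes [21, 25, 5, 22, 9, 27, 29]. The pivot is placed at index 5. All elements to the left of the pivot are <= 27, and all elements to the right are > 27.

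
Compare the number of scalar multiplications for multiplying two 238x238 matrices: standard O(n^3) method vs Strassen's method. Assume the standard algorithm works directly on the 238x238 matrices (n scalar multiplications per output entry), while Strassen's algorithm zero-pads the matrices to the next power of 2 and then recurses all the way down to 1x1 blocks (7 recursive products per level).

Matrix multiplication for 238x238 matrices:

Strassen's algorithm requires power-of-2 dimensions. Pad 238x238 to 256x256 (next power of 2).

Standard algorithm: 238^3 = 13481272 multiplications
Strassen's algorithm: 7^(log2(256)) = 7^8 = 5764801 multiplications
Savings: 13481272 - 5764801 = 7716471 multiplications

Standard: 13481272 multiplications (238^3). Strassen: 5764801 multiplications (7^8, after padding to 256x256). Strassen reduces 8 recursive multiplications to 7 at each level.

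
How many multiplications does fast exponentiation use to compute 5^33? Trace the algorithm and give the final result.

Computing 5^33 by squaring (build up from 5^1; each line after the first costs one multiplication):

5^1 = 5
5^2 = (5^1)^2 = 5^2 = 25
5^4 = (5^2)^2 = 25^2 = 625
5^8 = (5^4)^2 = 625^2 = 390625
5^16 = (5^8)^2 = 390625^2 = 152587890625
5^32 = (5^16)^2 = 152587890625^2 = 23283064365386962890625
5^33 = 5 * 5^32 = 5 * 23283064365386962890625 = 116415321826934814453125

Result: 116415321826934814453125
Multiplications needed: 6 (6 lines after 5^1)

5^33 = 116415321826934814453125. Using exponentiation by squaring, this requires 6 multiplications. The key idea: if the exponent is even, square the half-power; if odd, multiply by the base once.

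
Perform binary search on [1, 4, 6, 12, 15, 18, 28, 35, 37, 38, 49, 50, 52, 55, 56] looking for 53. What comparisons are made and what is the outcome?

Binary search for 53 in [1, 4, 6, 12, 15, 18, 28, 35, 37, 38, 49, 50, 52, 55, 56]:

lo=0, hi=14, mid=7, arr[mid]=35 -> 35 < 53, search right half
lo=8, hi=14, mid=11, arr[mid]=50 -> 50 < 53, search right half
lo=12, hi=14, mid=13, arr[mid]=55 -> 55 > 53, search left half
lo=12, hi=12, mid=12, arr[mid]=52 -> 52 < 53, search right half
lo=13 > hi=12, target 53 not found

Binary search determines that 53 is not in the array after 4 comparisons. The search space was exhausted without finding the target.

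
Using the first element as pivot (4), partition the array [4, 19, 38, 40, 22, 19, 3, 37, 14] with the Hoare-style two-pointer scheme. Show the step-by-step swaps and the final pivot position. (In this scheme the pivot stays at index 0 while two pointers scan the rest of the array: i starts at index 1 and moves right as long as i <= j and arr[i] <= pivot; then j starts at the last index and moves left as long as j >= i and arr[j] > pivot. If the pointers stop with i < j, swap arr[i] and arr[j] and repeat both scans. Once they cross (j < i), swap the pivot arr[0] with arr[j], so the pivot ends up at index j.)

Hoare-style two-pointer partition with pivot = 4:

Initial array: [4, 19, 38, 40, 22, 19, 3, 37, 14]

Pointers start at i = 1, j = 8.
i stops at index 1 (arr[1]=19 > 4), j stops at index 6 (arr[6]=3 <= 4): swap arr[1] and arr[6], array becomes [4, 3, 38, 40, 22, 19, 19, 37, 14]
i ends at 2, j ends at 1: the pointers have crossed (j < i), so scanning stops.

Swap pivot arr[0] with arr[1] to place pivot at position 1: [3, 4, 38, 40, 22, 19, 19, 37, 14]
Pivot position: 1

After partitioning with pivot 4, the array becomes [3, 4, 38, 40, 22, 19, 19, 37, 14]. The pivot is placed at index 1. All elements to the left of the pivot are <= 4, and all elements to the right are > 4.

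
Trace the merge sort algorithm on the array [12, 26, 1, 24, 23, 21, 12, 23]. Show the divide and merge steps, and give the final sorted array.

Merge sort trace:

Split: [12, 26, 1, 24, 23, 21, 12, 23] -> [12, 26, 1, 24] and [23, 21, 12, 23]
  Split: [12, 26, 1, 24] -> [12, 26] and [1, 24]
    Split: [12, 26] -> [12] and [26]
    Merge: [12] + [26] -> [12, 26]
    Split: [1, 24] -> [1] and [24]
    Merge: [1] + [24] -> [1, 24]
  Merge: [12, 26] + [1, 24] -> [1, 12, 24, 26]
  Split: [23, 21, 12, 23] -> [23, 21] and [12, 23]
    Split: [23, 21] -> [23] and [21]
    Merge: [23] + [21] -> [21, 23]
    Split: [12, 23] -> [12] and [23]
    Merge: [12] + [23] -> [12, 23]
  Merge: [21, 23] + [12, 23] -> [12, 21, 23, 23]
Merge: [1, 12, 24, 26] + [12, 21, 23, 23] -> [1, 12, 12, 21, 23, 23, 24, 26]

Final sorted array: [1, 12, 12, 21, 23, 23, 24, 26]

The merge sort proceeds by recursively splitting the array and merging sorted halves.
After all merges, the sorted array is [1, 12, 12, 21, 23, 23, 24, 26].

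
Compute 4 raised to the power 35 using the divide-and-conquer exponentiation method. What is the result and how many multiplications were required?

Computing 4^35 by squaring (build up from 4^1; each line after the first costs one multiplication):

4^1 = 4
4^2 = (4^1)^2 = 4^2 = 16
4^4 = (4^2)^2 = 16^2 = 256
4^8 = (4^4)^2 = 256^2 = 65536
4^16 = (4^8)^2 = 65536^2 = 4294967296
4^17 = 4 * 4^16 = 4 * 4294967296 = 17179869184
4^34 = (4^17)^2 = 17179869184^2 = 295147905179352825856
4^35 = 4 * 4^34 = 4 * 295147905179352825856 = 1180591620717411303424

Result: 1180591620717411303424
Multiplications needed: 7 (7 lines after 4^1)

4^35 = 1180591620717411303424. Using exponentiation by squaring, this requires 7 multiplications. The key idea: if the exponent is even, square the half-power; if odd, multiply by the base once.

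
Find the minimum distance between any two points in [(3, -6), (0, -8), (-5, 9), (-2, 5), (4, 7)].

Computing all pairwise distances among 5 points:

d((3, -6), (0, -8)) = 3.6056 <-- minimum
d((3, -6), (-5, 9)) = 17.0
d((3, -6), (-2, 5)) = 12.083
d((3, -6), (4, 7)) = 13.0384
d((0, -8), (-5, 9)) = 17.72
d((0, -8), (-2, 5)) = 13.1529
d((0, -8), (4, 7)) = 15.5242
d((-5, 9), (-2, 5)) = 5.0
d((-5, 9), (4, 7)) = 9.2195
d((-2, 5), (4, 7)) = 6.3246

Closest pair: (3, -6) and (0, -8) with distance 3.6056

The closest pair is (3, -6) and (0, -8) with Euclidean distance 3.6056. For 5 points, brute-force pairwise comparison is shown above. For large n, the divide-and-conquer algorithm (sort by x, recurse on halves, check the dividing strip) achieves O(n log n).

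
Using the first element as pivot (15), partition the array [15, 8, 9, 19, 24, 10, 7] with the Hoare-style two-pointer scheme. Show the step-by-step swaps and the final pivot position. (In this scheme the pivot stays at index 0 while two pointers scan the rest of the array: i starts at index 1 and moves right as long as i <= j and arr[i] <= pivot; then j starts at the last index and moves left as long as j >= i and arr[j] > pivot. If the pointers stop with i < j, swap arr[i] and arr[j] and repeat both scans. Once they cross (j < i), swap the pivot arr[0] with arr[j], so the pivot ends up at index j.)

Hoare-style two-pointer partition with pivot = 15:

Initial array: [15, 8, 9, 19, 24, 10, 7]

Pointers start at i = 1, j = 6.
i stops at index 3 (arr[3]=19 > 15), j stops at index 6 (arr[6]=7 <= 15): swap arr[3] and arr[6], array becomes [15, 8, 9, 7, 24, 10, 19]
i stops at index 4 (arr[4]=24 > 15), j stops at index 5 (arr[5]=10 <= 15): swap arr[4] and arr[5], array becomes [15, 8, 9, 7, 10, 24, 19]
i ends at 5, j ends at 4: the pointers have crossed (j < i), so scanning stops.

Swap pivot arr[0] with arr[4] to place pivot at position 4: [10, 8, 9, 7, 15, 24, 19]
Pivot position: 4

After partitioning with pivot 15, the array becomes [10, 8, 9, 7, 15, 24, 19]. The pivot is placed at index 4. All elements to the left of the pivot are <= 15, and all elements to the right are > 15.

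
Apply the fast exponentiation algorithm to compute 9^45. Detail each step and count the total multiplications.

Computing 9^45 by squaring (build up from 9^1; each line after the first costs one multiplication):

9^1 = 9
9^2 = (9^1)^2 = 9^2 = 81
9^4 = (9^2)^2 = 81^2 = 6561
9^5 = 9 * 9^4 = 9 * 6561 = 59049
9^10 = (9^5)^2 = 59049^2 = 3486784401
9^11 = 9 * 9^10 = 9 * 3486784401 = 31381059609
9^22 = (9^11)^2 = 31381059609^2 = 984770902183611232881
9^44 = (9^22)^2 = 984770902183611232881^2 = 969773729787523602876821942164080815560161
9^45 = 9 * 9^44 = 9 * 969773729787523602876821942164080815560161 = 8727963568087712425891397479476727340041449

Result: 8727963568087712425891397479476727340041449
Multiplications needed: 8 (8 lines after 9^1)

9^45 = 8727963568087712425891397479476727340041449. Using exponentiation by squaring, this requires 8 multiplications. The key idea: if the exponent is even, square the half-power; if odd, multiply by the base once.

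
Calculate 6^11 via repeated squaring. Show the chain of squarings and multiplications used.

Computing 6^11 by squaring (build up from 6^1; each line after the first costs one multiplication):

6^1 = 6
6^2 = (6^1)^2 = 6^2 = 36
6^4 = (6^2)^2 = 36^2 = 1296
6^5 = 6 * 6^4 = 6 * 1296 = 7776
6^10 = (6^5)^2 = 7776^2 = 60466176
6^11 = 6 * 6^10 = 6 * 60466176 = 362797056

Result: 362797056
Multiplications needed: 5 (5 lines after 6^1)

6^11 = 362797056. Using exponentiation by squaring, this requires 5 multiplications. The key idea: if the exponent is even, square the half-power; if odd, multiply by the base once.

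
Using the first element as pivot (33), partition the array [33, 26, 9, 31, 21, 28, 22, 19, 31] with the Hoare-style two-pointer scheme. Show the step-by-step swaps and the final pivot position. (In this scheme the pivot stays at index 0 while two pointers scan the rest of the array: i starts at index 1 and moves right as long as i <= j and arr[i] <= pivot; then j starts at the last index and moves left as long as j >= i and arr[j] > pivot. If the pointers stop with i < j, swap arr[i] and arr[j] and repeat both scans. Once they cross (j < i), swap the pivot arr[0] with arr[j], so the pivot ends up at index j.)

Hoare-style two-pointer partition with pivot = 33:

Initial array: [33, 26, 9, 31, 21, 28, 22, 19, 31]

Pointers start at i = 1, j = 8.
i ends at 9, j ends at 8: the pointers have crossed (j < i), so scanning stops.

Swap pivot arr[0] with arr[8] to place pivot at position 8: [31, 26, 9, 31, 21, 28, 22, 19, 33]
Pivot position: 8

After partitioning with pivot 33, the array becomes [31, 26, 9, 31, 21, 28, 22, 19, 33]. The pivot is placed at index 8. All elements to the left of the pivot are <= 33, and all elements to the right are > 33.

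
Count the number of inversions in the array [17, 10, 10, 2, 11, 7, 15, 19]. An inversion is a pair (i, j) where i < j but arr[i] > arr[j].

Finding inversions in [17, 10, 10, 2, 11, 7, 15, 19]:

(0, 1): arr[0]=17 > arr[1]=10
(0, 2): arr[0]=17 > arr[2]=10
(0, 3): arr[0]=17 > arr[3]=2
(0, 4): arr[0]=17 > arr[4]=11
(0, 5): arr[0]=17 > arr[5]=7
(0, 6): arr[0]=17 > arr[6]=15
(1, 3): arr[1]=10 > arr[3]=2
(1, 5): arr[1]=10 > arr[5]=7
(2, 3): arr[2]=10 > arr[3]=2
(2, 5): arr[2]=10 > arr[5]=7
(4, 5): arr[4]=11 > arr[5]=7

Total inversions: 11

The array has 11 inversion(s): (0,1), (0,2), (0,3), (0,4), (0,5), (0,6), (1,3), (1,5), (2,3), (2,5), (4,5). Each pair (i,j) satisfies i < j and arr[i] > arr[j].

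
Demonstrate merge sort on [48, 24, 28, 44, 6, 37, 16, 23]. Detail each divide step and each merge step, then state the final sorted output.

Merge sort trace:

Split: [48, 24, 28, 44, 6, 37, 16, 23] -> [48, 24, 28, 44] and [6, 37, 16, 23]
  Split: [48, 24, 28, 44] -> [48, 24] and [28, 44]
    Split: [48, 24] -> [48] and [24]
    Merge: [48] + [24] -> [24, 48]
    Split: [28, 44] -> [28] and [44]
    Merge: [28] + [44] -> [28, 44]
  Merge: [24, 48] + [28, 44] -> [24, 28, 44, 48]
  Split: [6, 37, 16, 23] -> [6, 37] and [16, 23]
    Split: [6, 37] -> [6] and [37]
    Merge: [6] + [37] -> [6, 37]
    Split: [16, 23] -> [16] and [23]
    Merge: [16] + [23] -> [16, 23]
  Merge: [6, 37] + [16, 23] -> [6, 16, 23, 37]
Merge: [24, 28, 44, 48] + [6, 16, 23, 37] -> [6, 16, 23, 24, 28, 37, 44, 48]

Final sorted array: [6, 16, 23, 24, 28, 37, 44, 48]

The merge sort proceeds by recursively splitting the array and merging sorted halves.
After all merges, the sorted array is [6, 16, 23, 24, 28, 37, 44, 48].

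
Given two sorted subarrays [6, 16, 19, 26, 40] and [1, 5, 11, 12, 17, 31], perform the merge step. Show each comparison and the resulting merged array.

Merging process:

Compare 6 vs 1: take 1 from right. Merged: [1]
Compare 6 vs 5: take 5 from right. Merged: [1, 5]
Compare 6 vs 11: take 6 from left. Merged: [1, 5, 6]
Compare 16 vs 11: take 11 from right. Merged: [1, 5, 6, 11]
Compare 16 vs 12: take 12 from right. Merged: [1, 5, 6, 11, 12]
Compare 16 vs 17: take 16 from left. Merged: [1, 5, 6, 11, 12, 16]
Compare 19 vs 17: take 17 from right. Merged: [1, 5, 6, 11, 12, 16, 17]
Compare 19 vs 31: take 19 from left. Merged: [1, 5, 6, 11, 12, 16, 17, 19]
Compare 26 vs 31: take 26 from left. Merged: [1, 5, 6, 11, 12, 16, 17, 19, 26]
Compare 40 vs 31: take 31 from right. Merged: [1, 5, 6, 11, 12, 16, 17, 19, 26, 31]
Append remaining from left: [40]. Merged: [1, 5, 6, 11, 12, 16, 17, 19, 26, 31, 40]

Final merged array: [1, 5, 6, 11, 12, 16, 17, 19, 26, 31, 40]
Total comparisons: 10

The merged array is [1, 5, 6, 11, 12, 16, 17, 19, 26, 31, 40], requiring 10 comparisons. The merge step runs in O(n) time where n is the total number of elements.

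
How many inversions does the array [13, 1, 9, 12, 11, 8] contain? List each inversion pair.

Finding inversions in [13, 1, 9, 12, 11, 8]:

(0, 1): arr[0]=13 > arr[1]=1
(0, 2): arr[0]=13 > arr[2]=9
(0, 3): arr[0]=13 > arr[3]=12
(0, 4): arr[0]=13 > arr[4]=11
(0, 5): arr[0]=13 > arr[5]=8
(2, 5): arr[2]=9 > arr[5]=8
(3, 4): arr[3]=12 > arr[4]=11
(3, 5): arr[3]=12 > arr[5]=8
(4, 5): arr[4]=11 > arr[5]=8

Total inversions: 9

The array has 9 inversion(s): (0,1), (0,2), (0,3), (0,4), (0,5), (2,5), (3,4), (3,5), (4,5). Each pair (i,j) satisfies i < j and arr[i] > arr[j].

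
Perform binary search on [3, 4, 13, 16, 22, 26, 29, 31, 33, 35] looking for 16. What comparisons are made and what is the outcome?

Binary search for 16 in [3, 4, 13, 16, 22, 26, 29, 31, 33, 35]:

lo=0, hi=9, mid=4, arr[mid]=22 -> 22 > 16, search left half
lo=0, hi=3, mid=1, arr[mid]=4 -> 4 < 16, search right half
lo=2, hi=3, mid=2, arr[mid]=13 -> 13 < 16, search right half
lo=3, hi=3, mid=3, arr[mid]=16 -> Found target at index 3!

Binary search finds 16 at index 3 after 4 comparisons. The search repeatedly halves the search space by comparing with the middle element.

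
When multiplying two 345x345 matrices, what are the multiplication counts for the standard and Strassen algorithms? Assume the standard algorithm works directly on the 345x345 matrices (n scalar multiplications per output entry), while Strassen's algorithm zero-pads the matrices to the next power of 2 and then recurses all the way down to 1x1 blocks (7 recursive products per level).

Matrix multiplication for 345x345 matrices:

Strassen's algorithm requires power-of-2 dimensions. Pad 345x345 to 512x512 (next power of 2).

Standard algorithm: 345^3 = 41063625 multiplications
Strassen's algorithm: 7^(log2(512)) = 7^9 = 40353607 multiplications
Savings: 41063625 - 40353607 = 710018 multiplications

Standard: 41063625 multiplications (345^3). Strassen: 40353607 multiplications (7^9, after padding to 512x512). Strassen reduces 8 recursive multiplications to 7 at each level.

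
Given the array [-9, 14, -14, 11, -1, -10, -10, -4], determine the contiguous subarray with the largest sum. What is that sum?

Using Kadane's algorithm on [-9, 14, -14, 11, -1, -10, -10, -4]:

Scanning through the array:
Position 1 (value 14): max_ending_here = 14, max_so_far = 14
Position 2 (value -14): max_ending_here = 0, max_so_far = 14
Position 3 (value 11): max_ending_here = 11, max_so_far = 14
Position 4 (value -1): max_ending_here = 10, max_so_far = 14
Position 5 (value -10): max_ending_here = 0, max_so_far = 14
Position 6 (value -10): max_ending_here = -10, max_so_far = 14
Position 7 (value -4): max_ending_here = -4, max_so_far = 14

Maximum subarray: [14]
Maximum sum: 14

The maximum subarray is [14] with sum 14. This subarray runs from index 1 to index 1.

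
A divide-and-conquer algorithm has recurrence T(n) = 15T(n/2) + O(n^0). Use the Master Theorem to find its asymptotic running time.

Master Theorem for T(n) = 15T(n/2) + O(n^0):

a = 15, b = 2, c = 0
log_b(a) = log_2(15) = 3.9069

Case 1: c = 0 < log_2(15) = 3.9069
T(n) = O(n^(log_2 15))

For T(n) = 15T(n/2) + O(n^0): log_2(15) = 3.9069. This is Case 1 of the Master Theorem (c < log_b(a), work dominated by leaves), giving O(n^(log_2 15)).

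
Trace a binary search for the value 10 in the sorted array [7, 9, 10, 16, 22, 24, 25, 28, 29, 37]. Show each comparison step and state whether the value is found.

Binary search for 10 in [7, 9, 10, 16, 22, 24, 25, 28, 29, 37]:

lo=0, hi=9, mid=4, arr[mid]=22 -> 22 > 10, search left half
lo=0, hi=3, mid=1, arr[mid]=9 -> 9 < 10, search right half
lo=2, hi=3, mid=2, arr[mid]=10 -> Found target at index 2!

Binary search finds 10 at index 2 after 3 comparisons. The search repeatedly halves the search space by comparing with the middle element.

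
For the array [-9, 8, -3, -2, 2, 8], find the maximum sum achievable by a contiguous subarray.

Using Kadane's algorithm on [-9, 8, -3, -2, 2, 8]:

Scanning through the array:
Position 1 (value 8): max_ending_here = 8, max_so_far = 8
Position 2 (value -3): max_ending_here = 5, max_so_far = 8
Position 3 (value -2): max_ending_here = 3, max_so_far = 8
Position 4 (value 2): max_ending_here = 5, max_so_far = 8
Position 5 (value 8): max_ending_here = 13, max_so_far = 13

Maximum subarray: [8, -3, -2, 2, 8]
Maximum sum: 13

The maximum subarray is [8, -3, -2, 2, 8] with sum 13. This subarray runs from index 1 to index 5.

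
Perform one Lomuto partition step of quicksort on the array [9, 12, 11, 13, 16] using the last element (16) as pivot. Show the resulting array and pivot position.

Lomuto partition with pivot = 16:

Initial array: [9, 12, 11, 13, 16]

arr[0]=9 <= 16: swap with position 0, array becomes [9, 12, 11, 13, 16]
arr[1]=12 <= 16: swap with position 1, array becomes [9, 12, 11, 13, 16]
arr[2]=11 <= 16: swap with position 2, array becomes [9, 12, 11, 13, 16]
arr[3]=13 <= 16: swap with position 3, array becomes [9, 12, 11, 13, 16]

Place pivot at position 4: [9, 12, 11, 13, 16]
Pivot position: 4

After partitioning with pivot 16, the array becomes [9, 12, 11, 13, 16]. The pivot is placed at index 4. All elements to the left of the pivot are <= 16, and all elements to the right are > 16.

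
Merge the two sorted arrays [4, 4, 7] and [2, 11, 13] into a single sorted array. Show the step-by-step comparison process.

Merging process:

Compare 4 vs 2: take 2 from right. Merged: [2]
Compare 4 vs 11: take 4 from left. Merged: [2, 4]
Compare 4 vs 11: take 4 from left. Merged: [2, 4, 4]
Compare 7 vs 11: take 7 from left. Merged: [2, 4, 4, 7]
Append remaining from right: [11, 13]. Merged: [2, 4, 4, 7, 11, 13]

Final merged array: [2, 4, 4, 7, 11, 13]
Total comparisons: 4

The merged array is [2, 4, 4, 7, 11, 13], requiring 4 comparisons. The merge step runs in O(n) time where n is the total number of elements.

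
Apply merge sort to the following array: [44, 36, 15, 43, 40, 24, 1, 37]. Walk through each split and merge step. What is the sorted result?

Merge sort trace:

Split: [44, 36, 15, 43, 40, 24, 1, 37] -> [44, 36, 15, 43] and [40, 24, 1, 37]
  Split: [44, 36, 15, 43] -> [44, 36] and [15, 43]
    Split: [44, 36] -> [44] and [36]
    Merge: [44] + [36] -> [36, 44]
    Split: [15, 43] -> [15] and [43]
    Merge: [15] + [43] -> [15, 43]
  Merge: [36, 44] + [15, 43] -> [15, 36, 43, 44]
  Split: [40, 24, 1, 37] -> [40, 24] and [1, 37]
    Split: [40, 24] -> [40] and [24]
    Merge: [40] + [24] -> [24, 40]
    Split: [1, 37] -> [1] and [37]
    Merge: [1] + [37] -> [1, 37]
  Merge: [24, 40] + [1, 37] -> [1, 24, 37, 40]
Merge: [15, 36, 43, 44] + [1, 24, 37, 40] -> [1, 15, 24, 36, 37, 40, 43, 44]

Final sorted array: [1, 15, 24, 36, 37, 40, 43, 44]

The merge sort proceeds by recursively splitting the array and merging sorted halves.
After all merges, the sorted array is [1, 15, 24, 36, 37, 40, 43, 44].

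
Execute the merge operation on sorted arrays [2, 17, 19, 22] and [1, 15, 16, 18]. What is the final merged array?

Merging process:

Compare 2 vs 1: take 1 from right. Merged: [1]
Compare 2 vs 15: take 2 from left. Merged: [1, 2]
Compare 17 vs 15: take 15 from right. Merged: [1, 2, 15]
Compare 17 vs 16: take 16 from right. Merged: [1, 2, 15, 16]
Compare 17 vs 18: take 17 from left. Merged: [1, 2, 15, 16, 17]
Compare 19 vs 18: take 18 from right. Merged: [1, 2, 15, 16, 17, 18]
Append remaining from left: [19, 22]. Merged: [1, 2, 15, 16, 17, 18, 19, 22]

Final merged array: [1, 2, 15, 16, 17, 18, 19, 22]
Total comparisons: 6

The merged array is [1, 2, 15, 16, 17, 18, 19, 22], requiring 6 comparisons. The merge step runs in O(n) time where n is the total number of elements.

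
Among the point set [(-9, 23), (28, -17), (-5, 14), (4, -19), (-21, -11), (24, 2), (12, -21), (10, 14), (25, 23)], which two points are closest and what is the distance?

Computing all pairwise distances among 9 points:

d((-9, 23), (28, -17)) = 54.4885
d((-9, 23), (-5, 14)) = 9.8489
d((-9, 23), (4, -19)) = 43.9659
d((-9, 23), (-21, -11)) = 36.0555
d((-9, 23), (24, 2)) = 39.1152
d((-9, 23), (12, -21)) = 48.7545
d((-9, 23), (10, 14)) = 21.0238
d((-9, 23), (25, 23)) = 34.0
d((28, -17), (-5, 14)) = 45.2769
d((28, -17), (4, -19)) = 24.0832
d((28, -17), (-21, -11)) = 49.366
d((28, -17), (24, 2)) = 19.4165
d((28, -17), (12, -21)) = 16.4924
d((28, -17), (10, 14)) = 35.8469
d((28, -17), (25, 23)) = 40.1123
d((-5, 14), (4, -19)) = 34.2053
d((-5, 14), (-21, -11)) = 29.6816
d((-5, 14), (24, 2)) = 31.3847
d((-5, 14), (12, -21)) = 38.9102
d((-5, 14), (10, 14)) = 15.0
d((-5, 14), (25, 23)) = 31.3209
d((4, -19), (-21, -11)) = 26.2488
d((4, -19), (24, 2)) = 29.0
d((4, -19), (12, -21)) = 8.2462 <-- minimum
d((4, -19), (10, 14)) = 33.541
d((4, -19), (25, 23)) = 46.9574
d((-21, -11), (24, 2)) = 46.8402
d((-21, -11), (12, -21)) = 34.4819
d((-21, -11), (10, 14)) = 39.8246
d((-21, -11), (25, 23)) = 57.2014
d((24, 2), (12, -21)) = 25.9422
d((24, 2), (10, 14)) = 18.4391
d((24, 2), (25, 23)) = 21.0238
d((12, -21), (10, 14)) = 35.0571
d((12, -21), (25, 23)) = 45.8803
d((10, 14), (25, 23)) = 17.4929

Closest pair: (4, -19) and (12, -21) with distance 8.2462

The closest pair is (4, -19) and (12, -21) with Euclidean distance 8.2462. For 9 points, brute-force pairwise comparison is shown above. For large n, the divide-and-conquer algorithm (sort by x, recurse on halves, check the dividing strip) achieves O(n log n).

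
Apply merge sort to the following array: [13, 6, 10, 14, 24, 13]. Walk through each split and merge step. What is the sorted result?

Merge sort trace:

Split: [13, 6, 10, 14, 24, 13] -> [13, 6, 10] and [14, 24, 13]
  Split: [13, 6, 10] -> [13] and [6, 10]
    Split: [6, 10] -> [6] and [10]
    Merge: [6] + [10] -> [6, 10]
  Merge: [13] + [6, 10] -> [6, 10, 13]
  Split: [14, 24, 13] -> [14] and [24, 13]
    Split: [24, 13] -> [24] and [13]
    Merge: [24] + [13] -> [13, 24]
  Merge: [14] + [13, 24] -> [13, 14, 24]
Merge: [6, 10, 13] + [13, 14, 24] -> [6, 10, 13, 13, 14, 24]

Final sorted array: [6, 10, 13, 13, 14, 24]

The merge sort proceeds by recursively splitting the array and merging sorted halves.
After all merges, the sorted array is [6, 10, 13, 13, 14, 24].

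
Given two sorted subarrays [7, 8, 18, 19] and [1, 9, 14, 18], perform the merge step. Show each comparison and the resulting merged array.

Merging process:

Compare 7 vs 1: take 1 from right. Merged: [1]
Compare 7 vs 9: take 7 from left. Merged: [1, 7]
Compare 8 vs 9: take 8 from left. Merged: [1, 7, 8]
Compare 18 vs 9: take 9 from right. Merged: [1, 7, 8, 9]
Compare 18 vs 14: take 14 from right. Merged: [1, 7, 8, 9, 14]
Compare 18 vs 18: take 18 from left. Merged: [1, 7, 8, 9, 14, 18]
Compare 19 vs 18: take 18 from right. Merged: [1, 7, 8, 9, 14, 18, 18]
Append remaining from left: [19]. Merged: [1, 7, 8, 9, 14, 18, 18, 19]

Final merged array: [1, 7, 8, 9, 14, 18, 18, 19]
Total comparisons: 7

The merged array is [1, 7, 8, 9, 14, 18, 18, 19], requiring 7 comparisons. The merge step runs in O(n) time where n is the total number of elements.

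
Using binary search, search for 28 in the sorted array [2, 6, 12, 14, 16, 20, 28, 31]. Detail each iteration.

Binary search for 28 in [2, 6, 12, 14, 16, 20, 28, 31]:

lo=0, hi=7, mid=3, arr[mid]=14 -> 14 < 28, search right half
lo=4, hi=7, mid=5, arr[mid]=20 -> 20 < 28, search right half
lo=6, hi=7, mid=6, arr[mid]=28 -> Found target at index 6!

Binary search finds 28 at index 6 after 3 comparisons. The search repeatedly halves the search space by comparing with the middle element.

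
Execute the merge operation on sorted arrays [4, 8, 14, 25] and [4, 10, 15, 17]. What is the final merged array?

Merging process:

Compare 4 vs 4: take 4 from left. Merged: [4]
Compare 8 vs 4: take 4 from right. Merged: [4, 4]
Compare 8 vs 10: take 8 from left. Merged: [4, 4, 8]
Compare 14 vs 10: take 10 from right. Merged: [4, 4, 8, 10]
Compare 14 vs 15: take 14 from left. Merged: [4, 4, 8, 10, 14]
Compare 25 vs 15: take 15 from right. Merged: [4, 4, 8, 10, 14, 15]
Compare 25 vs 17: take 17 from right. Merged: [4, 4, 8, 10, 14, 15, 17]
Append remaining from left: [25]. Merged: [4, 4, 8, 10, 14, 15, 17, 25]

Final merged array: [4, 4, 8, 10, 14, 15, 17, 25]
Total comparisons: 7

The merged array is [4, 4, 8, 10, 14, 15, 17, 25], requiring 7 comparisons. The merge step runs in O(n) time where n is the total number of elements.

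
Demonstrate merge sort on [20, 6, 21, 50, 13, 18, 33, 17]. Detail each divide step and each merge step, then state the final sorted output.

Merge sort trace:

Split: [20, 6, 21, 50, 13, 18, 33, 17] -> [20, 6, 21, 50] and [13, 18, 33, 17]
  Split: [20, 6, 21, 50] -> [20, 6] and [21, 50]
    Split: [20, 6] -> [20] and [6]
    Merge: [20] + [6] -> [6, 20]
    Split: [21, 50] -> [21] and [50]
    Merge: [21] + [50] -> [21, 50]
  Merge: [6, 20] + [21, 50] -> [6, 20, 21, 50]
  Split: [13, 18, 33, 17] -> [13, 18] and [33, 17]
    Split: [13, 18] -> [13] and [18]
    Merge: [13] + [18] -> [13, 18]
    Split: [33, 17] -> [33] and [17]
    Merge: [33] + [17] -> [17, 33]
  Merge: [13, 18] + [17, 33] -> [13, 17, 18, 33]
Merge: [6, 20, 21, 50] + [13, 17, 18, 33] -> [6, 13, 17, 18, 20, 21, 33, 50]

Final sorted array: [6, 13, 17, 18, 20, 21, 33, 50]

The merge sort proceeds by recursively splitting the array and merging sorted halves.
After all merges, the sorted array is [6, 13, 17, 18, 20, 21, 33, 50].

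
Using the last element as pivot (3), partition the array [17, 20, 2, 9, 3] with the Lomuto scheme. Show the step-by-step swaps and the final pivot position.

Lomuto partition with pivot = 3:

Initial array: [17, 20, 2, 9, 3]

arr[0]=17 > 3: no swap
arr[1]=20 > 3: no swap
arr[2]=2 <= 3: swap with position 0, array becomes [2, 20, 17, 9, 3]
arr[3]=9 > 3: no swap

Place pivot at position 1: [2, 3, 17, 9, 20]
Pivot position: 1

After partitioning with pivot 3, the array becomes [2, 3, 17, 9, 20]. The pivot is placed at index 1. All elements to the left of the pivot are <= 3, and all elements to the right are > 3.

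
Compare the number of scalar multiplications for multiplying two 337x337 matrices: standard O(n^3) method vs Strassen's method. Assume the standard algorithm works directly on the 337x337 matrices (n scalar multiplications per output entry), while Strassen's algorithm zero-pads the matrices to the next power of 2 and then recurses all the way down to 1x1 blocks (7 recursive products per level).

Matrix multiplication for 337x337 matrices:

Strassen's algorithm requires power-of-2 dimensions. Pad 337x337 to 512x512 (next power of 2).

Standard algorithm: 337^3 = 38272753 multiplications
Strassen's algorithm: 7^(log2(512)) = 7^9 = 40353607 multiplications
Difference: 38272753 - 40353607 = -2080854 (Strassen uses MORE here due to padding overhead — for small or just-over-power-of-2 n, padding can outweigh the per-level savings)

Standard: 38272753 multiplications (337^3). Strassen: 40353607 multiplications (7^9, after padding to 512x512). Strassen reduces 8 recursive multiplications to 7 at each level.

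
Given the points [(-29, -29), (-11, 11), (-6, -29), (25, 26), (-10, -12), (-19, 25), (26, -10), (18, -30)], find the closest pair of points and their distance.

Computing all pairwise distances among 8 points:

d((-29, -29), (-11, 11)) = 43.8634
d((-29, -29), (-6, -29)) = 23.0
d((-29, -29), (25, 26)) = 77.0779
d((-29, -29), (-10, -12)) = 25.4951
d((-29, -29), (-19, 25)) = 54.9181
d((-29, -29), (26, -10)) = 58.1893
d((-29, -29), (18, -30)) = 47.0106
d((-11, 11), (-6, -29)) = 40.3113
d((-11, 11), (25, 26)) = 39.0
d((-11, 11), (-10, -12)) = 23.0217
d((-11, 11), (-19, 25)) = 16.1245 <-- minimum
d((-11, 11), (26, -10)) = 42.5441
d((-11, 11), (18, -30)) = 50.2195
d((-6, -29), (25, 26)) = 63.1348
d((-6, -29), (-10, -12)) = 17.4642
d((-6, -29), (-19, 25)) = 55.5428
d((-6, -29), (26, -10)) = 37.2156
d((-6, -29), (18, -30)) = 24.0208
d((25, 26), (-10, -12)) = 51.6624
d((25, 26), (-19, 25)) = 44.0114
d((25, 26), (26, -10)) = 36.0139
d((25, 26), (18, -30)) = 56.4358
d((-10, -12), (-19, 25)) = 38.0789
d((-10, -12), (26, -10)) = 36.0555
d((-10, -12), (18, -30)) = 33.2866
d((-19, 25), (26, -10)) = 57.0088
d((-19, 25), (18, -30)) = 66.2873
d((26, -10), (18, -30)) = 21.5407

Closest pair: (-11, 11) and (-19, 25) with distance 16.1245

The closest pair is (-11, 11) and (-19, 25) with Euclidean distance 16.1245. For 8 points, brute-force pairwise comparison is shown above. For large n, the divide-and-conquer algorithm (sort by x, recurse on halves, check the dividing strip) achieves O(n log n).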